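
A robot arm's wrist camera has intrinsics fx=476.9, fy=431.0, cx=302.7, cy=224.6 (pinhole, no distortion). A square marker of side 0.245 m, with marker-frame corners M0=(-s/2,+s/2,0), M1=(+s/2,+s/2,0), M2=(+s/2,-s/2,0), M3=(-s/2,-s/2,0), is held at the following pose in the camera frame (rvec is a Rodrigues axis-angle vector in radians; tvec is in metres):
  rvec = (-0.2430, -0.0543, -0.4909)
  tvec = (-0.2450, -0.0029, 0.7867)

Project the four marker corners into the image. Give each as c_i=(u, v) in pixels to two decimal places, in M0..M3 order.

Intrinsics K: fx=476.9, fy=431.0, cx=302.7, cy=224.6
Marker side s = 0.245 m; corners in marker frame (Z=0):
  M0 = (-0.1225, +0.1225, 0)
  M1 = (+0.1225, +0.1225, 0)
  M2 = (+0.1225, -0.1225, 0)
  M3 = (-0.1225, -0.1225, 0)
rvec = (-0.2430, -0.0543, -0.4909), |rvec| = θ = 0.55044 rad = 31.538°
Rodrigues: sinθ=0.52306, 1−cosθ=0.14770; R = I + sinθ·[k]× + (1−cosθ)·[k]×²:
    [+0.88108 +0.47292 +0.00655]
    [-0.46005 +0.85373 +0.24391]
    [+0.10975 -0.21792 +0.96978]
t = (-0.2450, -0.0029, 0.7867) m
M0: Pc = R·M0+t = (-0.29500, +0.15804, +0.74656); u = 476.9·(-0.29500)/0.74656 + 302.7 = 114.2548, v = 431.0·(+0.15804)/0.74656 + 224.6 = 315.8380
M1: Pc = R·M1+t = (-0.07914, +0.04533, +0.77345); u = 476.9·(-0.07914)/0.77345 + 302.7 = 253.9062, v = 431.0·(+0.04533)/0.77345 + 224.6 = 249.8577
M2: Pc = R·M2+t = (-0.19500, -0.16384, +0.82684); u = 476.9·(-0.19500)/0.82684 + 302.7 = 190.2292, v = 431.0·(-0.16384)/0.82684 + 224.6 = 139.1972
M3: Pc = R·M3+t = (-0.41086, -0.05113, +0.79995); u = 476.9·(-0.41086)/0.79995 + 302.7 = 57.7579, v = 431.0·(-0.05113)/0.79995 + 224.6 = 197.0541

c0=(114.25, 315.84) c1=(253.91, 249.86) c2=(190.23, 139.20) c3=(57.76, 197.05)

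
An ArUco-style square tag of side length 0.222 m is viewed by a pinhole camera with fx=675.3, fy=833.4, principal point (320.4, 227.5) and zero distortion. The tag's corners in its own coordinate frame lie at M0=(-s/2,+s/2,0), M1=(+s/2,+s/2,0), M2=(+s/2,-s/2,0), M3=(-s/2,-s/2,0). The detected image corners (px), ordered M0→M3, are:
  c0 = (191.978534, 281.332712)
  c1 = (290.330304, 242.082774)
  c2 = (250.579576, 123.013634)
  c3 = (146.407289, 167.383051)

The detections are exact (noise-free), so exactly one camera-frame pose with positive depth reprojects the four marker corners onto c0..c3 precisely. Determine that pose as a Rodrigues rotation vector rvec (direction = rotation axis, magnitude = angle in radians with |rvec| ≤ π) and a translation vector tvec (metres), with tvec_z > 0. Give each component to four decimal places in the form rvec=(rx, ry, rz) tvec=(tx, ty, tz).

rvec=(0.4391, 0.0563, -0.3346) tvec=(-0.2038, -0.0361, 1.3712)

Intrinsics K: fx=675.3, fy=833.4, cx=320.4, cy=227.5
Marker side s = 0.222 m; corners in marker frame (Z=0):
  M0 = (-0.1110, +0.1110, 0)
  M1 = (+0.1110, +0.1110, 0)
  M2 = (+0.1110, -0.1110, 0)
  M3 = (-0.1110, -0.1110, 0)
Detected image corners:
  c0 = (191.978534, 281.332712) px
  c1 = (290.330304, 242.082774) px
  c2 = (250.579576, 123.013634) px
  c3 = (146.407289, 167.383051) px
Planar DLT: solve 8×8 A·h = b for H (H[2,2]=1):
  H  [+435.64910 +257.66408 +220.01527]
  H  [-206.51135 +585.19720 +205.58747]
  H  [-0.09123 +0.29735 +1.00000]
B = K⁻¹H; ‖b₁‖=0.729314, ‖b₂‖=0.729314; λ = 2/(‖b₁‖+‖b₂‖) = 1.371151, sign → tz>0 ⇒ λ=+1.371151
r₁ = λ·B[:,0] = (+0.94390,-0.30562,-0.12508); r₂ = λ·B[:,1] = (+0.32973,+0.85150,+0.40771)
r₃ = r₁×r₂ = (-0.01810,-0.42608,+0.90450); SVD([r₁ r₂ r₃]) → R = UVᵀ:
  R  [+0.94390 +0.32973 -0.01810]
  R  [-0.30562 +0.85150 -0.42608]
  R  [-0.12508 +0.40771 +0.90450]
t = (-0.20382, -0.03605, +1.37115) m
tr R = 2.699904; θ = arccos((tr R − 1)/2) = 0.554902 rad = 31.794°
axis k = ((R−Rᵀ)₃₂, (R−Rᵀ)₁₃, (R−Rᵀ)₂₁) / (2 sinθ) = (+0.791288, +0.101534, -0.602955)
rvec = θ·k = (+0.439087, +0.056341, -0.334581)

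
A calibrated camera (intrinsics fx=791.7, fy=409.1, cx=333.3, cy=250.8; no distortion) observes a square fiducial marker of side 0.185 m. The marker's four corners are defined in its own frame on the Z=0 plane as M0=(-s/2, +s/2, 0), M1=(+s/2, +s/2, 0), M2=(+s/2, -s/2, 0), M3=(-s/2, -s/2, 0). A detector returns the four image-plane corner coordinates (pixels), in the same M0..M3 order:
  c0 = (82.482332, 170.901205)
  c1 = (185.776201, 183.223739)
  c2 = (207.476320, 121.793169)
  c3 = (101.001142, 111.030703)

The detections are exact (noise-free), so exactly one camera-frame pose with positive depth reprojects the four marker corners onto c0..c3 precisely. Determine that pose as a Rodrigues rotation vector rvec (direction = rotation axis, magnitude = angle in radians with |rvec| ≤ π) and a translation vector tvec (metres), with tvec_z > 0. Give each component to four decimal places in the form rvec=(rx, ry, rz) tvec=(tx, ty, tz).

Intrinsics K: fx=791.7, fy=409.1, cx=333.3, cy=250.8
Marker side s = 0.185 m; corners in marker frame (Z=0):
  M0 = (-0.0925, +0.0925, 0)
  M1 = (+0.0925, +0.0925, 0)
  M2 = (+0.0925, -0.0925, 0)
  M3 = (-0.0925, -0.0925, 0)
Detected image corners:
  c0 = (82.482332, 170.901205) px
  c1 = (185.776201, 183.223739) px
  c2 = (207.476320, 121.793169) px
  c3 = (101.001142, 111.030703) px
Planar DLT: solve 8×8 A·h = b for H (H[2,2]=1):
  H  [+543.15603 -89.47013 +143.26405]
  H  [+38.34220 +347.21392 +147.02109]
  H  [-0.16425 +0.13246 +1.00000]
B = K⁻¹H; ‖b₁‖=0.796943, ‖b₂‖=0.796943; λ = 2/(‖b₁‖+‖b₂‖) = 1.254795, sign → tz>0 ⇒ λ=+1.254795
r₁ = λ·B[:,0] = (+0.94763,+0.24395,-0.20610); r₂ = λ·B[:,1] = (-0.21178,+0.96308,+0.16621)
r₃ = r₁×r₂ = (+0.23904,-0.11386,+0.96431); SVD([r₁ r₂ r₃]) → R = UVᵀ:
  R  [+0.94763 -0.21178 +0.23904]
  R  [+0.24395 +0.96308 -0.11386]
  R  [-0.20610 +0.16621 +0.96431]
t = (-0.30120, -0.31831, +1.25480) m
tr R = 2.875025; θ = arccos((tr R − 1)/2) = 0.355385 rad = 20.362°
axis k = ((R−Rᵀ)₃₂, (R−Rᵀ)₁₃, (R−Rᵀ)₂₁) / (2 sinθ) = (+0.402465, +0.639652, +0.654879)
rvec = θ·k = (+0.143030, +0.227323, +0.232734)

rvec=(0.1430, 0.2273, 0.2327) tvec=(-0.3012, -0.3183, 1.2548)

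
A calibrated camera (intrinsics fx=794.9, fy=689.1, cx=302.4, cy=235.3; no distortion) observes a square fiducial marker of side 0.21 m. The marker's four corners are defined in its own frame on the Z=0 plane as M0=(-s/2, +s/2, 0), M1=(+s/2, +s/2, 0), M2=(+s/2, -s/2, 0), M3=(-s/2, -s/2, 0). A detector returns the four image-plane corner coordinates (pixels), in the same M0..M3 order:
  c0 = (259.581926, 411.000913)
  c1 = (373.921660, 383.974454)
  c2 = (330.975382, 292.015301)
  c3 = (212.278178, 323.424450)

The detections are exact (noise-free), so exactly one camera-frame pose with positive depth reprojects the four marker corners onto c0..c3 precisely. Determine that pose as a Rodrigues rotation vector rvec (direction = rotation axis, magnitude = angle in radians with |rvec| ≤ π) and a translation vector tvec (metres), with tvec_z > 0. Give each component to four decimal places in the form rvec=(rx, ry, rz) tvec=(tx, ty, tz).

rvec=(0.3585, 0.1525, -0.3453) tvec=(-0.0144, 0.2291, 1.3304)

Intrinsics K: fx=794.9, fy=689.1, cx=302.4, cy=235.3
Marker side s = 0.21 m; corners in marker frame (Z=0):
  M0 = (-0.1050, +0.1050, 0)
  M1 = (+0.1050, +0.1050, 0)
  M2 = (+0.1050, -0.1050, 0)
  M3 = (-0.1050, -0.1050, 0)
Detected image corners:
  c0 = (259.581926, 411.000913) px
  c1 = (373.921660, 383.974454) px
  c2 = (330.975382, 292.015301) px
  c3 = (212.278178, 323.424450) px
Planar DLT: solve 8×8 A·h = b for H (H[2,2]=1):
  H  [+508.99437 +285.09806 +293.80527]
  H  [-193.52121 +511.25298 +353.96367]
  H  [-0.15499 +0.23811 +1.00000]
B = K⁻¹H; ‖b₁‖=0.751642, ‖b₂‖=0.751642; λ = 2/(‖b₁‖+‖b₂‖) = 1.330420, sign → tz>0 ⇒ λ=+1.330420
r₁ = λ·B[:,0] = (+0.93035,-0.30322,-0.20620); r₂ = λ·B[:,1] = (+0.35666,+0.87889,+0.31678)
r₃ = r₁×r₂ = (+0.08517,-0.36826,+0.92581); SVD([r₁ r₂ r₃]) → R = UVᵀ:
  R  [+0.93035 +0.35666 +0.08517]
  R  [-0.30322 +0.87889 -0.36826]
  R  [-0.20620 +0.31678 +0.92581]
t = (-0.01438, +0.22910, +1.33042) m
tr R = 2.735048; θ = arccos((tr R − 1)/2) = 0.520593 rad = 29.828°
axis k = ((R−Rᵀ)₃₂, (R−Rᵀ)₁₃, (R−Rᵀ)₂₁) / (2 sinθ) = (+0.688627, +0.292901, -0.663327)
rvec = θ·k = (+0.358495, +0.152482, -0.345324)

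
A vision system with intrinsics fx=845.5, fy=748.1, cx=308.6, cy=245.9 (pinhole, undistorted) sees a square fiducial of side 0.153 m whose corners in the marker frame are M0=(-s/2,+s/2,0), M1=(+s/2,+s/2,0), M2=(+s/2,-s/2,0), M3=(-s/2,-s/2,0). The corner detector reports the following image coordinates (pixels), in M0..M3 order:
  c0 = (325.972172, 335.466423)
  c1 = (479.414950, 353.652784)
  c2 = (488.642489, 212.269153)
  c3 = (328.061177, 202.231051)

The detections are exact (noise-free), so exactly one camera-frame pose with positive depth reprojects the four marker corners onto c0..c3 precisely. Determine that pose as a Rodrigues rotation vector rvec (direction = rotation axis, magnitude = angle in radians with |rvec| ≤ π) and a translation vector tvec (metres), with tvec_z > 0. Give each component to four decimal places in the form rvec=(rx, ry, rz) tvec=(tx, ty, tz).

rvec=(0.2252, 0.3512, 0.0489) tvec=(0.0898, 0.0336, 0.8049)

Intrinsics K: fx=845.5, fy=748.1, cx=308.6, cy=245.9
Marker side s = 0.153 m; corners in marker frame (Z=0):
  M0 = (-0.0765, +0.0765, 0)
  M1 = (+0.0765, +0.0765, 0)
  M2 = (+0.0765, -0.0765, 0)
  M3 = (-0.0765, -0.0765, 0)
Detected image corners:
  c0 = (325.972172, 335.466423) px
  c1 = (479.414950, 353.652784) px
  c2 = (488.642489, 212.269153) px
  c3 = (328.061177, 202.231051) px
Planar DLT: solve 8×8 A·h = b for H (H[2,2]=1):
  H  [+856.67491 +78.17343 +402.95813]
  H  [-22.20075 +974.44065 +277.16163]
  H  [-0.41685 +0.28213 +1.00000]
B = K⁻¹H; ‖b₁‖=1.242323, ‖b₂‖=1.242323; λ = 2/(‖b₁‖+‖b₂‖) = 0.804944, sign → tz>0 ⇒ λ=+0.804944
r₁ = λ·B[:,0] = (+0.93805,+0.08641,-0.33554); r₂ = λ·B[:,1] = (-0.00847,+0.97383,+0.22710)
r₃ = r₁×r₂ = (+0.34639,-0.21019,+0.91424); SVD([r₁ r₂ r₃]) → R = UVᵀ:
  R  [+0.93805 -0.00847 +0.34639]
  R  [+0.08641 +0.97383 -0.21019]
  R  [-0.33554 +0.22710 +0.91424]
t = (+0.08983, +0.03364, +0.80494) m
tr R = 2.826127; θ = arccos((tr R − 1)/2) = 0.420062 rad = 24.068°
axis k = ((R−Rᵀ)₃₂, (R−Rᵀ)₁₃, (R−Rᵀ)₂₁) / (2 sinθ) = (+0.536141, +0.836076, +0.116317)
rvec = θ·k = (+0.225212, +0.351204, +0.048860)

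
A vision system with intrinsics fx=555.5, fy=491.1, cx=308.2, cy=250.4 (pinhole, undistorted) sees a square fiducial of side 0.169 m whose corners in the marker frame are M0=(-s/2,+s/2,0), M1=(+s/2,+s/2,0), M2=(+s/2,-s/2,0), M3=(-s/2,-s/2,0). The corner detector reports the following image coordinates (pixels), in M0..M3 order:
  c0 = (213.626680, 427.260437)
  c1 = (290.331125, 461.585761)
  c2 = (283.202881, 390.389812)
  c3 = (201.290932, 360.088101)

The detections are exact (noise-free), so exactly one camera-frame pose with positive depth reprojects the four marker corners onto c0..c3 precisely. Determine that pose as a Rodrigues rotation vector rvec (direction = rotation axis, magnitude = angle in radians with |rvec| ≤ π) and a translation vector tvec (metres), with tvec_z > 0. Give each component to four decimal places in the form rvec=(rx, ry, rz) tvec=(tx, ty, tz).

Intrinsics K: fx=555.5, fy=491.1, cx=308.2, cy=250.4
Marker side s = 0.169 m; corners in marker frame (Z=0):
  M0 = (-0.0845, +0.0845, 0)
  M1 = (+0.0845, +0.0845, 0)
  M2 = (+0.0845, -0.0845, 0)
  M3 = (-0.0845, -0.0845, 0)
Detected image corners:
  c0 = (213.626680, 427.260437) px
  c1 = (290.331125, 461.585761) px
  c2 = (283.202881, 390.389812) px
  c3 = (201.290932, 360.088101) px
Planar DLT: solve 8×8 A·h = b for H (H[2,2]=1):
  H  [+330.90532 +171.22950 +245.43255]
  H  [-36.83949 +596.08443 +410.40550]
  H  [-0.55756 +0.45695 +1.00000]
B = K⁻¹H; ‖b₁‖=1.083393, ‖b₂‖=1.083393; λ = 2/(‖b₁‖+‖b₂‖) = 0.923026, sign → tz>0 ⇒ λ=+0.923026
r₁ = λ·B[:,0] = (+0.83537,+0.19316,-0.51464); r₂ = λ·B[:,1] = (+0.05051,+0.90529,+0.42178)
r₃ = r₁×r₂ = (+0.54737,-0.37833,+0.74649); SVD([r₁ r₂ r₃]) → R = UVᵀ:
  R  [+0.83537 +0.05051 +0.54737]
  R  [+0.19316 +0.90529 -0.37833]
  R  [-0.51464 +0.42178 +0.74649]
t = (-0.10430, +0.30073, +0.92303) m
tr R = 2.487152; θ = arccos((tr R − 1)/2) = 0.732393 rad = 41.963°
axis k = ((R−Rᵀ)₃₂, (R−Rᵀ)₁₃, (R−Rᵀ)₂₁) / (2 sinθ) = (+0.598299, +0.794141, +0.106671)
rvec = θ·k = (+0.438190, +0.581624, +0.078125)

rvec=(0.4382, 0.5816, 0.0781) tvec=(-0.1043, 0.3007, 0.9230)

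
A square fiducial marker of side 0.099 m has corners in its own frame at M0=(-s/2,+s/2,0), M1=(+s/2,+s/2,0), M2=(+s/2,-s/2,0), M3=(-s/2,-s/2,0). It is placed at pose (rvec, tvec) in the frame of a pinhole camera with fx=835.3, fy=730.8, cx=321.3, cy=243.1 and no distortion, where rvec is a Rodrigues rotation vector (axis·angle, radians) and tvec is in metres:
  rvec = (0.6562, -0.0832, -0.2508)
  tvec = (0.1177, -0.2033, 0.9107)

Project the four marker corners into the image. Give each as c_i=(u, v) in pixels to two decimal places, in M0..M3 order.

c0=(392.27, 124.44) c1=(477.24, 104.68) c2=(468.80, 32.40) c3=(377.98, 53.54)

Intrinsics K: fx=835.3, fy=730.8, cx=321.3, cy=243.1
Marker side s = 0.099 m; corners in marker frame (Z=0):
  M0 = (-0.0495, +0.0495, 0)
  M1 = (+0.0495, +0.0495, 0)
  M2 = (+0.0495, -0.0495, 0)
  M3 = (-0.0495, -0.0495, 0)
rvec = (0.6562, -0.0832, -0.2508), |rvec| = θ = 0.70740 rad = 40.531°
Rodrigues: sinθ=0.64986, 1−cosθ=0.23995; R = I + sinθ·[k]× + (1−cosθ)·[k]×²:
    [+0.96652 +0.20422 -0.15535]
    [-0.25658 +0.76337 -0.59282]
    [-0.00248 +0.61283 +0.79021]
t = (0.1177, -0.2033, 0.9107) m
M0: Pc = R·M0+t = (+0.07997, -0.15281, +0.94116); u = 835.3·(+0.07997)/0.94116 + 321.3 = 392.2719, v = 730.8·(-0.15281)/0.94116 + 243.1 = 124.4425
M1: Pc = R·M1+t = (+0.17565, -0.17821, +0.94091); u = 835.3·(+0.17565)/0.94091 + 321.3 = 477.2358, v = 730.8·(-0.17821)/0.94091 + 243.1 = 104.6826
M2: Pc = R·M2+t = (+0.15543, -0.25379, +0.88024); u = 835.3·(+0.15543)/0.88024 + 321.3 = 468.7979, v = 730.8·(-0.25379)/0.88024 + 243.1 = 32.3991
M3: Pc = R·M3+t = (+0.05975, -0.22839, +0.88049); u = 835.3·(+0.05975)/0.88049 + 321.3 = 377.9819, v = 730.8·(-0.22839)/0.88049 + 243.1 = 53.5407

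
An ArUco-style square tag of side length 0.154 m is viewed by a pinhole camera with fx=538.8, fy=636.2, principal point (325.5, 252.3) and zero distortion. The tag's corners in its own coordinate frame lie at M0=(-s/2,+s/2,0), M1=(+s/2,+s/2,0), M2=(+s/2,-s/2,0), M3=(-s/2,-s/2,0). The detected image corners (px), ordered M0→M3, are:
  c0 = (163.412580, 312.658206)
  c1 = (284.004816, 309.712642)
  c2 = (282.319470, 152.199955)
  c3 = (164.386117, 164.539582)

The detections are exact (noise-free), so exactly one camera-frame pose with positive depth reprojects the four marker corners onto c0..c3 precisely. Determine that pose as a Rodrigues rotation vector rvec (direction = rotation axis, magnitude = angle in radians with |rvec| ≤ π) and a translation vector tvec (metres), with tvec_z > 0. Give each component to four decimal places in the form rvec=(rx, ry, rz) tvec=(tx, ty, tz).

rvec=(-0.0885, 0.2638, -0.0317) tvec=(-0.1228, -0.0183, 0.6373)

Intrinsics K: fx=538.8, fy=636.2, cx=325.5, cy=252.3
Marker side s = 0.154 m; corners in marker frame (Z=0):
  M0 = (-0.0770, +0.0770, 0)
  M1 = (+0.0770, +0.0770, 0)
  M2 = (+0.0770, -0.0770, 0)
  M3 = (-0.0770, -0.0770, 0)
Detected image corners:
  c0 = (163.412580, 312.658206) px
  c1 = (284.004816, 309.712642) px
  c2 = (282.319470, 152.199955) px
  c3 = (164.386117, 164.539582) px
Planar DLT: solve 8×8 A·h = b for H (H[2,2]=1):
  H  [+683.50526 -30.04815 +221.66295]
  H  [-145.36765 +957.65146 +234.05257]
  H  [-0.40636 -0.14356 +1.00000]
B = K⁻¹H; ‖b₁‖=1.569086, ‖b₂‖=1.569086; λ = 2/(‖b₁‖+‖b₂‖) = 0.637314, sign → tz>0 ⇒ λ=+0.637314
r₁ = λ·B[:,0] = (+0.96493,-0.04292,-0.25898); r₂ = λ·B[:,1] = (+0.01973,+0.99561,-0.09149)
r₃ = r₁×r₂ = (+0.26177,+0.08317,+0.96154); SVD([r₁ r₂ r₃]) → R = UVᵀ:
  R  [+0.96493 +0.01973 +0.26177]
  R  [-0.04292 +0.99561 +0.08317]
  R  [-0.25898 -0.09149 +0.96154]
t = (-0.12282, -0.01828, +0.63731) m
tr R = 2.922081; θ = arccos((tr R − 1)/2) = 0.280054 rad = 16.046°
axis k = ((R−Rᵀ)₃₂, (R−Rᵀ)₁₃, (R−Rᵀ)₂₁) / (2 sinθ) = (-0.315951, +0.941983, -0.113325)
rvec = θ·k = (-0.088483, +0.263806, -0.031737)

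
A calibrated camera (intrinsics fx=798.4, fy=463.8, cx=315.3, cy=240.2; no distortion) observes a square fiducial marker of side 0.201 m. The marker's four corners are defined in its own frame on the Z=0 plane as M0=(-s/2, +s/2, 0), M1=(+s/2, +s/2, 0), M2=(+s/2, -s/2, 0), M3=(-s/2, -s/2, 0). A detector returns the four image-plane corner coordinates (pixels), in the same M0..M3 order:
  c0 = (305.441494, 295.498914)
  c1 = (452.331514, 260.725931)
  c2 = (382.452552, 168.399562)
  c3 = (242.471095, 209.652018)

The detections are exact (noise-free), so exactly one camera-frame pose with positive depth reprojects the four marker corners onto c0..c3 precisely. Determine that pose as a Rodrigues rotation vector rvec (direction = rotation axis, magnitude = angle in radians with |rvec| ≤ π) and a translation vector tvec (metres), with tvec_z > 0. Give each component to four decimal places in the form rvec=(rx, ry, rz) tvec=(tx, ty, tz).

rvec=(0.0212, 0.3883, -0.4121) tvec=(0.0329, -0.0128, 0.9602)

Intrinsics K: fx=798.4, fy=463.8, cx=315.3, cy=240.2
Marker side s = 0.201 m; corners in marker frame (Z=0):
  M0 = (-0.1005, +0.1005, 0)
  M1 = (+0.1005, +0.1005, 0)
  M2 = (+0.1005, -0.1005, 0)
  M3 = (-0.1005, -0.1005, 0)
Detected image corners:
  c0 = (305.441494, 295.498914) px
  c1 = (452.331514, 260.725931) px
  c2 = (382.452552, 168.399562) px
  c3 = (242.471095, 209.652018) px
Planar DLT: solve 8×8 A·h = b for H (H[2,2]=1):
  H  [+579.54966 +309.00429 +342.68021]
  H  [-279.72912 +428.53668 +234.04000]
  H  [-0.38752 -0.06016 +1.00000]
B = K⁻¹H; ‖b₁‖=1.041459, ‖b₂‖=1.041459; λ = 2/(‖b₁‖+‖b₂‖) = 0.960191, sign → tz>0 ⇒ λ=+0.960191
r₁ = λ·B[:,0] = (+0.84394,-0.38641,-0.37210); r₂ = λ·B[:,1] = (+0.39444,+0.91711,-0.05777)
r₃ = r₁×r₂ = (+0.36358,-0.09801,+0.92639); SVD([r₁ r₂ r₃]) → R = UVᵀ:
  R  [+0.84394 +0.39444 +0.36358]
  R  [-0.38641 +0.91711 -0.09801]
  R  [-0.37210 -0.05777 +0.92639]
t = (+0.03293, -0.01275, +0.96019) m
tr R = 2.687439; θ = arccos((tr R − 1)/2) = 0.566621 rad = 32.465°
axis k = ((R−Rᵀ)₃₂, (R−Rᵀ)₁₃, (R−Rᵀ)₂₁) / (2 sinθ) = (+0.037487, +0.685259, -0.727334)
rvec = θ·k = (+0.021241, +0.388282, -0.412123)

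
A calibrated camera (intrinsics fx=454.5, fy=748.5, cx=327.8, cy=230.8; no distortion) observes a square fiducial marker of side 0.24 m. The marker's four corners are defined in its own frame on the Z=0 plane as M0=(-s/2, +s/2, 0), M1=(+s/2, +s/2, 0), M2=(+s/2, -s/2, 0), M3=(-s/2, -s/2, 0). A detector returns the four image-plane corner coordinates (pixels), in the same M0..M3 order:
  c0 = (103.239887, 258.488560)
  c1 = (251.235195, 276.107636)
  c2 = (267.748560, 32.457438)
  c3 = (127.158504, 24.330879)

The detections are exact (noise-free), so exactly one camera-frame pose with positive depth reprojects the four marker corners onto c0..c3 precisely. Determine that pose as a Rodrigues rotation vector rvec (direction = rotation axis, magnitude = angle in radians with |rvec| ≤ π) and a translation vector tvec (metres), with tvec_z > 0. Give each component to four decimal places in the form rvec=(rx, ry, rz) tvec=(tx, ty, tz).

rvec=(-0.1757, 0.1052, 0.0734) tvec=(-0.2255, -0.0837, 0.7244)

Intrinsics K: fx=454.5, fy=748.5, cx=327.8, cy=230.8
Marker side s = 0.24 m; corners in marker frame (Z=0):
  M0 = (-0.1200, +0.1200, 0)
  M1 = (+0.1200, +0.1200, 0)
  M2 = (+0.1200, -0.1200, 0)
  M3 = (-0.1200, -0.1200, 0)
Detected image corners:
  c0 = (103.239887, 258.488560) px
  c1 = (251.235195, 276.107636) px
  c2 = (267.748560, 32.457438) px
  c3 = (127.158504, 24.330879) px
Planar DLT: solve 8×8 A·h = b for H (H[2,2]=1):
  H  [+572.14251 -128.59065 +186.30732]
  H  [+30.47567 +960.28846 +144.35582]
  H  [-0.15288 -0.23526 +1.00000]
B = K⁻¹H; ‖b₁‖=1.380410, ‖b₂‖=1.380410; λ = 2/(‖b₁‖+‖b₂‖) = 0.724423, sign → tz>0 ⇒ λ=+0.724423
r₁ = λ·B[:,0] = (+0.99181,+0.06365,-0.11075); r₂ = λ·B[:,1] = (-0.08204,+0.98195,-0.17043)
r₃ = r₁×r₂ = (+0.09790,+0.17812,+0.97913); SVD([r₁ r₂ r₃]) → R = UVᵀ:
  R  [+0.99181 -0.08204 +0.09790]
  R  [+0.06365 +0.98195 +0.17812]
  R  [-0.11075 -0.17043 +0.97913]
t = (-0.22552, -0.08366, +0.72442) m
tr R = 2.952884; θ = arccos((tr R − 1)/2) = 0.217490 rad = 12.461°
axis k = ((R−Rᵀ)₃₂, (R−Rᵀ)₁₃, (R−Rᵀ)₂₁) / (2 sinθ) = (-0.807634, +0.483490, +0.337586)
rvec = θ·k = (-0.175652, +0.105154, +0.073422)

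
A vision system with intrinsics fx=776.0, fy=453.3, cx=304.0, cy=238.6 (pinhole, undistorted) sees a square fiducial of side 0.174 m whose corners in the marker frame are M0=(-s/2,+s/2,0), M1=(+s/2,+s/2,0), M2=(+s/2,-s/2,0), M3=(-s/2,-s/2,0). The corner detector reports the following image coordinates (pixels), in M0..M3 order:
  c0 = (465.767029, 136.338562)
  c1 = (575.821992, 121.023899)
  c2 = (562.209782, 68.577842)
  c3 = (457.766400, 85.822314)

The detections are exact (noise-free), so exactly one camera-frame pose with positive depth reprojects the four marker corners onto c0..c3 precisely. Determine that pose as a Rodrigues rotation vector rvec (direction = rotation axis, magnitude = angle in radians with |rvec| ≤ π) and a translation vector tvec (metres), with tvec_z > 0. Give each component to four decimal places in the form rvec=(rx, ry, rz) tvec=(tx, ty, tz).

Intrinsics K: fx=776.0, fy=453.3, cx=304.0, cy=238.6
Marker side s = 0.174 m; corners in marker frame (Z=0):
  M0 = (-0.0870, +0.0870, 0)
  M1 = (+0.0870, +0.0870, 0)
  M2 = (+0.0870, -0.0870, 0)
  M3 = (-0.0870, -0.0870, 0)
Detected image corners:
  c0 = (465.767029, 136.338562) px
  c1 = (575.821992, 121.023899) px
  c2 = (562.209782, 68.577842) px
  c3 = (457.766400, 85.822314) px
Planar DLT: solve 8×8 A·h = b for H (H[2,2]=1):
  H  [+460.89492 -77.66966 +513.86023]
  H  [-124.66983 +267.89004 +102.54826]
  H  [-0.30094 -0.27038 +1.00000]
B = K⁻¹H; ‖b₁‖=0.781579, ‖b₂‖=0.781579; λ = 2/(‖b₁‖+‖b₂‖) = 1.279461, sign → tz>0 ⇒ λ=+1.279461
r₁ = λ·B[:,0] = (+0.91076,-0.14922,-0.38504); r₂ = λ·B[:,1] = (+0.00746,+0.93823,-0.34595)
r₃ = r₁×r₂ = (+0.41287,+0.31220,+0.85561); SVD([r₁ r₂ r₃]) → R = UVᵀ:
  R  [+0.91076 +0.00746 +0.41287]
  R  [-0.14922 +0.93823 +0.31220]
  R  [-0.38504 -0.34595 +0.85561]
t = (+0.34602, -0.38401, +1.27946) m
tr R = 2.704593; θ = arccos((tr R − 1)/2) = 0.550436 rad = 31.538°
axis k = ((R−Rᵀ)₃₂, (R−Rᵀ)₁₃, (R−Rᵀ)₂₁) / (2 sinθ) = (-0.629130, +0.762734, -0.149774)
rvec = θ·k = (-0.346296, +0.419836, -0.082441)

rvec=(-0.3463, 0.4198, -0.0824) tvec=(0.3460, -0.3840, 1.2795)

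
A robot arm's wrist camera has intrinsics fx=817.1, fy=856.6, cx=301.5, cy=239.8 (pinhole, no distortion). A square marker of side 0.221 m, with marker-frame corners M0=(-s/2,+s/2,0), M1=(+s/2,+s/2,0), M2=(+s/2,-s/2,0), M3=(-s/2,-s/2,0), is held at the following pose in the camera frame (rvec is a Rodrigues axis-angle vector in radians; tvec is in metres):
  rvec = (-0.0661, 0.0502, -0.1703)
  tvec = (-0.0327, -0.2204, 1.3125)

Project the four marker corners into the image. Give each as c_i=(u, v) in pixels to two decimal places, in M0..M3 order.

c0=(224.80, 179.07) c1=(360.96, 153.72) c2=(337.24, 13.20) c3=(202.85, 39.29)

Intrinsics K: fx=817.1, fy=856.6, cx=301.5, cy=239.8
Marker side s = 0.221 m; corners in marker frame (Z=0):
  M0 = (-0.1105, +0.1105, 0)
  M1 = (+0.1105, +0.1105, 0)
  M2 = (+0.1105, -0.1105, 0)
  M3 = (-0.1105, -0.1105, 0)
rvec = (-0.0661, 0.0502, -0.1703), |rvec| = θ = 0.18945 rad = 10.855°
Rodrigues: sinθ=0.18832, 1−cosθ=0.01789; R = I + sinθ·[k]× + (1−cosθ)·[k]×²:
    [+0.98429 +0.16763 +0.05551]
    [-0.17094 +0.98336 +0.06144]
    [-0.04429 -0.06997 +0.99657]
t = (-0.0327, -0.2204, 1.3125) m
M0: Pc = R·M0+t = (-0.12294, -0.09285, +1.30966); u = 817.1·(-0.12294)/1.30966 + 301.5 = 224.7972, v = 856.6·(-0.09285)/1.30966 + 239.8 = 179.0706
M1: Pc = R·M1+t = (+0.09459, -0.13063, +1.29987); u = 817.1·(+0.09459)/1.29987 + 301.5 = 360.9570, v = 856.6·(-0.13063)/1.29987 + 239.8 = 153.7187
M2: Pc = R·M2+t = (+0.05754, -0.34795, +1.31534); u = 817.1·(+0.05754)/1.31534 + 301.5 = 337.2448, v = 856.6·(-0.34795)/1.31534 + 239.8 = 13.2009
M3: Pc = R·M3+t = (-0.15999, -0.31017, +1.32513); u = 817.1·(-0.15999)/1.32513 + 301.5 = 202.8489, v = 856.6·(-0.31017)/1.32513 + 239.8 = 39.2949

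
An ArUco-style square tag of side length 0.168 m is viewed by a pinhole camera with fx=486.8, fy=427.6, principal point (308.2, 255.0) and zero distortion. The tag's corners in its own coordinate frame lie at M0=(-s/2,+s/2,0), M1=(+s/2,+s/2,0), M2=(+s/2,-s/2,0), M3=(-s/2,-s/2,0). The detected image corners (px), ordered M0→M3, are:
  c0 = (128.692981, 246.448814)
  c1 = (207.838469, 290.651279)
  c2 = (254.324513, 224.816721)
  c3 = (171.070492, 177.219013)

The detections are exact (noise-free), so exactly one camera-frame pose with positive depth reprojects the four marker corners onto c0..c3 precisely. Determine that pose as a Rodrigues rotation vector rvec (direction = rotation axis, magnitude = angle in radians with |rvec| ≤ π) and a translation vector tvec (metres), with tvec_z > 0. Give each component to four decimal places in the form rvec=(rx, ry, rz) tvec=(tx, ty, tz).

Intrinsics K: fx=486.8, fy=427.6, cx=308.2, cy=255.0
Marker side s = 0.168 m; corners in marker frame (Z=0):
  M0 = (-0.0840, +0.0840, 0)
  M1 = (+0.0840, +0.0840, 0)
  M2 = (+0.0840, -0.0840, 0)
  M3 = (-0.0840, -0.0840, 0)
Detected image corners:
  c0 = (128.692981, 246.448814) px
  c1 = (207.838469, 290.651279) px
  c2 = (254.324513, 224.816721) px
  c3 = (171.070492, 177.219013) px
Planar DLT: solve 8×8 A·h = b for H (H[2,2]=1):
  H  [+496.11255 -199.99291 +190.08425]
  H  [+289.10941 +481.48523 +235.87805]
  H  [+0.06892 +0.33889 +1.00000]
B = K⁻¹H; ‖b₁‖=1.166013, ‖b₂‖=1.166013; λ = 2/(‖b₁‖+‖b₂‖) = 0.857624, sign → tz>0 ⇒ λ=+0.857624
r₁ = λ·B[:,0] = (+0.83661,+0.54461,+0.05911); r₂ = λ·B[:,1] = (-0.53635,+0.79237,+0.29064)
r₃ = r₁×r₂ = (+0.11145,-0.27486,+0.95500); SVD([r₁ r₂ r₃]) → R = UVᵀ:
  R  [+0.83661 -0.53635 +0.11145]
  R  [+0.54461 +0.79237 -0.27486]
  R  [+0.05911 +0.29064 +0.95500]
t = (-0.20809, -0.03835, +0.85762) m
tr R = 2.583985; θ = arccos((tr R − 1)/2) = 0.656731 rad = 37.628°
axis k = ((R−Rᵀ)₃₂, (R−Rᵀ)₁₃, (R−Rᵀ)₂₁) / (2 sinθ) = (+0.463121, +0.042862, +0.885258)
rvec = θ·k = (+0.304146, +0.028149, +0.581376)

rvec=(0.3041, 0.0281, 0.5814) tvec=(-0.2081, -0.0384, 0.8576)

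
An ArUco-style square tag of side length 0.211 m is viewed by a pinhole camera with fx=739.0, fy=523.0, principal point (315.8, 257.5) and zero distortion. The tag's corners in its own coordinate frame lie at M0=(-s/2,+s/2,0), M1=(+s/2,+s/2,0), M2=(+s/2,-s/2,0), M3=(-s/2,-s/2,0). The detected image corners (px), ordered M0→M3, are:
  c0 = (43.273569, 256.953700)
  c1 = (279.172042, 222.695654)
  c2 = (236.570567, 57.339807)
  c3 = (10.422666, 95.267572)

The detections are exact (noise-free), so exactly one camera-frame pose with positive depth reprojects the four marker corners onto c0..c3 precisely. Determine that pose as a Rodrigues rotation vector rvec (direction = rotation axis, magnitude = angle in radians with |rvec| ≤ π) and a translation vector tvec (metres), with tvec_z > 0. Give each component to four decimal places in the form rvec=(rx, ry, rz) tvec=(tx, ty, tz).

rvec=(-0.1048, 0.1045, -0.1896) tvec=(-0.1531, -0.1241, 0.6446)

Intrinsics K: fx=739.0, fy=523.0, cx=315.8, cy=257.5
Marker side s = 0.211 m; corners in marker frame (Z=0):
  M0 = (-0.1055, +0.1055, 0)
  M1 = (+0.1055, +0.1055, 0)
  M2 = (+0.1055, -0.1055, 0)
  M3 = (-0.1055, -0.1055, 0)
Detected image corners:
  c0 = (43.273569, 256.953700) px
  c1 = (279.172042, 222.695654) px
  c2 = (236.570567, 57.339807) px
  c3 = (10.422666, 95.267572) px
Planar DLT: solve 8×8 A·h = b for H (H[2,2]=1):
  H  [+1073.78564 +153.34422 +140.23847]
  H  [-194.18084 +746.98016 +156.82001]
  H  [-0.14527 -0.17631 +1.00000]
B = K⁻¹H; ‖b₁‖=1.551291, ‖b₂‖=1.551291; λ = 2/(‖b₁‖+‖b₂‖) = 0.644624, sign → tz>0 ⇒ λ=+0.644624
r₁ = λ·B[:,0] = (+0.97667,-0.19323,-0.09365); r₂ = λ·B[:,1] = (+0.18233,+0.97665,-0.11365)
r₃ = r₁×r₂ = (+0.11342,+0.09393,+0.98910); SVD([r₁ r₂ r₃]) → R = UVᵀ:
  R  [+0.97667 +0.18233 +0.11342]
  R  [-0.19323 +0.97665 +0.09393]
  R  [-0.09365 -0.11365 +0.98910]
t = (-0.15314, -0.12409, +0.64462) m
tr R = 2.942419; θ = arccos((tr R − 1)/2) = 0.240540 rad = 13.782°
axis k = ((R−Rᵀ)₃₂, (R−Rᵀ)₁₃, (R−Rᵀ)₂₁) / (2 sinθ) = (-0.435667, +0.434603, -0.788235)
rvec = θ·k = (-0.104796, +0.104539, -0.189602)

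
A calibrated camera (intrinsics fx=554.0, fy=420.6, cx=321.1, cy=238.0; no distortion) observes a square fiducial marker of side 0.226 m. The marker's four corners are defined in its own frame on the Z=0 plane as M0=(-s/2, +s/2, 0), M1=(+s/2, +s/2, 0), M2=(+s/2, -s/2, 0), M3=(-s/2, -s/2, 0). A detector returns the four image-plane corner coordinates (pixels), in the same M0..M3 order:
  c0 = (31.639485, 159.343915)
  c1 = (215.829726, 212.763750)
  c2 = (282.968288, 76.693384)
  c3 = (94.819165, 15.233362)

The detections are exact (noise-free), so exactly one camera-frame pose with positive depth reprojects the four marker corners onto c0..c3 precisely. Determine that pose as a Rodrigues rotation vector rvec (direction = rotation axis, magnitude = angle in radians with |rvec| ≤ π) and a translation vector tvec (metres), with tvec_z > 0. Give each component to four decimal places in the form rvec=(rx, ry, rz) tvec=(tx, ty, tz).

Intrinsics K: fx=554.0, fy=420.6, cx=321.1, cy=238.0
Marker side s = 0.226 m; corners in marker frame (Z=0):
  M0 = (-0.1130, +0.1130, 0)
  M1 = (+0.1130, +0.1130, 0)
  M2 = (+0.1130, -0.1130, 0)
  M3 = (-0.1130, -0.1130, 0)
Detected image corners:
  c0 = (31.639485, 159.343915) px
  c1 = (215.829726, 212.763750) px
  c2 = (282.968288, 76.693384) px
  c3 = (94.819165, 15.233362) px
Planar DLT: solve 8×8 A·h = b for H (H[2,2]=1):
  H  [+853.04186 -263.48895 +157.70618]
  H  [+275.68668 +638.05349 +117.88635]
  H  [+0.18834 +0.16001 +1.00000]
B = K⁻¹H; ‖b₁‖=1.543836, ‖b₂‖=1.543836; λ = 2/(‖b₁‖+‖b₂‖) = 0.647737, sign → tz>0 ⇒ λ=+0.647737
r₁ = λ·B[:,0] = (+0.92667,+0.35553,+0.12200); r₂ = λ·B[:,1] = (-0.36814,+0.92397,+0.10365)
r₃ = r₁×r₂ = (-0.07587,-0.14096,+0.98710); SVD([r₁ r₂ r₃]) → R = UVᵀ:
  R  [+0.92667 -0.36814 -0.07587]
  R  [+0.35553 +0.92397 -0.14096]
  R  [+0.12200 +0.10365 +0.98710]
t = (-0.19104, -0.18498, +0.64774) m
tr R = 2.837745; θ = arccos((tr R − 1)/2) = 0.405583 rad = 23.238°
axis k = ((R−Rᵀ)₃₂, (R−Rᵀ)₁₃, (R−Rᵀ)₂₁) / (2 sinθ) = (+0.309974, -0.250749, +0.917083)
rvec = θ·k = (+0.125720, -0.101699, +0.371953)

rvec=(0.1257, -0.1017, 0.3720) tvec=(-0.1910, -0.1850, 0.6477)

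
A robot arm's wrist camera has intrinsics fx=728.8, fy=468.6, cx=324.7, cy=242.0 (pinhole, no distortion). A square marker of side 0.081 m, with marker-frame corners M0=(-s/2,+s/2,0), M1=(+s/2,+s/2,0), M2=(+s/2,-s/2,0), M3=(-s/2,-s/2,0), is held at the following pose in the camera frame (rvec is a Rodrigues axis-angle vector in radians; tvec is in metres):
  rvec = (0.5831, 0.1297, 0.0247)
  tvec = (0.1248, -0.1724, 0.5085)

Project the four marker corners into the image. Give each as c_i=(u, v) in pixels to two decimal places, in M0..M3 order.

c0=(440.65, 118.59) c1=(553.95, 120.72) c2=(573.53, 43.70) c3=(449.56, 42.83)

Intrinsics K: fx=728.8, fy=468.6, cx=324.7, cy=242.0
Marker side s = 0.081 m; corners in marker frame (Z=0):
  M0 = (-0.0405, +0.0405, 0)
  M1 = (+0.0405, +0.0405, 0)
  M2 = (+0.0405, -0.0405, 0)
  M3 = (-0.0405, -0.0405, 0)
rvec = (0.5831, 0.1297, 0.0247), |rvec| = θ = 0.59786 rad = 34.255°
Rodrigues: sinθ=0.56288, 1−cosθ=0.17346; R = I + sinθ·[k]× + (1−cosθ)·[k]×²:
    [+0.99154 +0.01345 +0.12910]
    [+0.05996 +0.83470 -0.54742]
    [-0.11512 +0.55053 +0.82684]
t = (0.1248, -0.1724, 0.5085) m
M0: Pc = R·M0+t = (+0.08519, -0.14102, +0.53546); u = 728.8·(+0.08519)/0.53546 + 324.7 = 440.6462, v = 468.6·(-0.14102)/0.53546 + 242.0 = 118.5859
M1: Pc = R·M1+t = (+0.16550, -0.13617, +0.52613); u = 728.8·(+0.16550)/0.52613 + 324.7 = 553.9530, v = 468.6·(-0.13617)/0.52613 + 242.0 = 120.7239
M2: Pc = R·M2+t = (+0.16441, -0.20378, +0.48154); u = 728.8·(+0.16441)/0.48154 + 324.7 = 573.5346, v = 468.6·(-0.20378)/0.48154 + 242.0 = 43.6990
M3: Pc = R·M3+t = (+0.08410, -0.20863, +0.49087); u = 728.8·(+0.08410)/0.49087 + 324.7 = 449.5623, v = 468.6·(-0.20863)/0.49087 + 242.0 = 42.8299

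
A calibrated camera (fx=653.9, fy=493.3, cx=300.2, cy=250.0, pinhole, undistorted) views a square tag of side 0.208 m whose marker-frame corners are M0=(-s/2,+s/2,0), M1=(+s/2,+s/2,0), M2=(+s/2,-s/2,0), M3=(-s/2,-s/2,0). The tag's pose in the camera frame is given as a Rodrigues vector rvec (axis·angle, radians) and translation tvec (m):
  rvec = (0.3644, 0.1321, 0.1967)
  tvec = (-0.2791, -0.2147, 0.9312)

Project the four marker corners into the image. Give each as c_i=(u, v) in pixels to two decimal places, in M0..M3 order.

Intrinsics K: fx=653.9, fy=493.3, cx=300.2, cy=250.0
Marker side s = 0.208 m; corners in marker frame (Z=0):
  M0 = (-0.1040, +0.1040, 0)
  M1 = (+0.1040, +0.1040, 0)
  M2 = (+0.1040, -0.1040, 0)
  M3 = (-0.1040, -0.1040, 0)
rvec = (0.3644, 0.1321, 0.1967), |rvec| = θ = 0.43466 rad = 24.904°
Rodrigues: sinθ=0.42110, 1−cosθ=0.09299; R = I + sinθ·[k]× + (1−cosθ)·[k]×²:
    [+0.97237 -0.16687 +0.16326]
    [+0.21426 +0.91560 -0.34024]
    [-0.09270 +0.36582 +0.92606]
t = (-0.2791, -0.2147, 0.9312) m
M0: Pc = R·M0+t = (-0.39758, -0.14176, +0.97889); u = 653.9·(-0.39758)/0.97889 + 300.2 = 34.6143, v = 493.3·(-0.14176)/0.97889 + 250.0 = 178.5614
M1: Pc = R·M1+t = (-0.19533, -0.09719, +0.95960); u = 653.9·(-0.19533)/0.95960 + 300.2 = 167.0980, v = 493.3·(-0.09719)/0.95960 + 250.0 = 200.0355
M2: Pc = R·M2+t = (-0.16062, -0.28764, +0.88351); u = 653.9·(-0.16062)/0.88351 + 300.2 = 181.3238, v = 493.3·(-0.28764)/0.88351 + 250.0 = 89.3994
M3: Pc = R·M3+t = (-0.36287, -0.33221, +0.90280); u = 653.9·(-0.36287)/0.90280 + 300.2 = 37.3700, v = 493.3·(-0.33221)/0.90280 + 250.0 = 68.4784

c0=(34.61, 178.56) c1=(167.10, 200.04) c2=(181.32, 89.40) c3=(37.37, 68.48)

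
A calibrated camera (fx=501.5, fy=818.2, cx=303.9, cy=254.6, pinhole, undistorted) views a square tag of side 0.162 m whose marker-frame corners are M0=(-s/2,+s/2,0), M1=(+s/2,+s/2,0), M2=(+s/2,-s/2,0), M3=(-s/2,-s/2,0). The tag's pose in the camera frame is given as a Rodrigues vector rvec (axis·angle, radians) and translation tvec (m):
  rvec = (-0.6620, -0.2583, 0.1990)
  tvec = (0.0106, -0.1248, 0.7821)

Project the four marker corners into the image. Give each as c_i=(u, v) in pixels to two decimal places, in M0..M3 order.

Intrinsics K: fx=501.5, fy=818.2, cx=303.9, cy=254.6
Marker side s = 0.162 m; corners in marker frame (Z=0):
  M0 = (-0.0810, +0.0810, 0)
  M1 = (+0.0810, +0.0810, 0)
  M2 = (+0.0810, -0.0810, 0)
  M3 = (-0.0810, -0.0810, 0)
rvec = (-0.6620, -0.2583, 0.1990), |rvec| = θ = 0.73795 rad = 42.281°
Rodrigues: sinθ=0.67277, 1−cosθ=0.26015; R = I + sinθ·[k]× + (1−cosθ)·[k]×²:
    [+0.94921 -0.09974 -0.29842]
    [+0.26311 +0.77172 +0.57898]
    [+0.17255 -0.62809 +0.75877]
t = (0.0106, -0.1248, 0.7821) m
M0: Pc = R·M0+t = (-0.07436, -0.08360, +0.71725); u = 501.5·(-0.07436)/0.71725 + 303.9 = 251.9042, v = 818.2·(-0.08360)/0.71725 + 254.6 = 159.2308
M1: Pc = R·M1+t = (+0.07941, -0.04098, +0.74520); u = 501.5·(+0.07941)/0.74520 + 303.9 = 357.3389, v = 818.2·(-0.04098)/0.74520 + 254.6 = 209.6076
M2: Pc = R·M2+t = (+0.09556, -0.16600, +0.84695); u = 501.5·(+0.09556)/0.84695 + 303.9 = 360.4861, v = 818.2·(-0.16600)/0.84695 + 254.6 = 94.2375
M3: Pc = R·M3+t = (-0.05821, -0.20862, +0.81900); u = 501.5·(-0.05821)/0.81900 + 303.9 = 268.2578, v = 818.2·(-0.20862)/0.81900 + 254.6 = 46.1816

c0=(251.90, 159.23) c1=(357.34, 209.61) c2=(360.49, 94.24) c3=(268.26, 46.18)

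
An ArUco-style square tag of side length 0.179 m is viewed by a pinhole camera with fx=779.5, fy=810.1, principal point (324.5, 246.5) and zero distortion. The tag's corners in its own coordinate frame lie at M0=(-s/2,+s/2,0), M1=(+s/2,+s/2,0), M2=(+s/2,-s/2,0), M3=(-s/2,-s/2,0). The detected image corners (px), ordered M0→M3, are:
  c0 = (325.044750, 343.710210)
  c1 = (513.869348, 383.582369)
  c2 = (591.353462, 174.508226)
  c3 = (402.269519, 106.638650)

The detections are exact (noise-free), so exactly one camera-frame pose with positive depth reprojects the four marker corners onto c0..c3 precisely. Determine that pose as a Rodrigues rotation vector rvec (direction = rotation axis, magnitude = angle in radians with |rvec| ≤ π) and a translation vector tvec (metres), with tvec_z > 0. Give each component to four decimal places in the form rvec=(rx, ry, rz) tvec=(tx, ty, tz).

Intrinsics K: fx=779.5, fy=810.1, cx=324.5, cy=246.5
Marker side s = 0.179 m; corners in marker frame (Z=0):
  M0 = (-0.0895, +0.0895, 0)
  M1 = (+0.0895, +0.0895, 0)
  M2 = (+0.0895, -0.0895, 0)
  M3 = (-0.0895, -0.0895, 0)
Detected image corners:
  c0 = (325.044750, 343.710210) px
  c1 = (513.869348, 383.582369) px
  c2 = (591.353462, 174.508226) px
  c3 = (402.269519, 106.638650) px
Planar DLT: solve 8×8 A·h = b for H (H[2,2]=1):
  H  [+1347.14693 -309.31927 +462.58704]
  H  [+459.51856 +1309.37752 +256.32130]
  H  [+0.63639 +0.26820 +1.00000]
B = K⁻¹H; ‖b₁‖=1.638840, ‖b₂‖=1.638840; λ = 2/(‖b₁‖+‖b₂‖) = 0.610188, sign → tz>0 ⇒ λ=+0.610188
r₁ = λ·B[:,0] = (+0.89288,+0.22796,+0.38832); r₂ = λ·B[:,1] = (-0.31026,+0.93646,+0.16365)
r₃ = r₁×r₂ = (-0.32634,-0.26660,+0.90688); SVD([r₁ r₂ r₃]) → R = UVᵀ:
  R  [+0.89288 -0.31026 -0.32634]
  R  [+0.22796 +0.93646 -0.26660]
  R  [+0.38832 +0.16365 +0.90688]
t = (+0.10809, +0.00740, +0.61019) m
tr R = 2.736221; θ = arccos((tr R − 1)/2) = 0.519413 rad = 29.760°
axis k = ((R−Rᵀ)₃₂, (R−Rᵀ)₁₃, (R−Rᵀ)₂₁) / (2 sinθ) = (+0.433396, -0.719885, +0.542156)
rvec = θ·k = (+0.225111, -0.373918, +0.281603)

rvec=(0.2251, -0.3739, 0.2816) tvec=(0.1081, 0.0074, 0.6102)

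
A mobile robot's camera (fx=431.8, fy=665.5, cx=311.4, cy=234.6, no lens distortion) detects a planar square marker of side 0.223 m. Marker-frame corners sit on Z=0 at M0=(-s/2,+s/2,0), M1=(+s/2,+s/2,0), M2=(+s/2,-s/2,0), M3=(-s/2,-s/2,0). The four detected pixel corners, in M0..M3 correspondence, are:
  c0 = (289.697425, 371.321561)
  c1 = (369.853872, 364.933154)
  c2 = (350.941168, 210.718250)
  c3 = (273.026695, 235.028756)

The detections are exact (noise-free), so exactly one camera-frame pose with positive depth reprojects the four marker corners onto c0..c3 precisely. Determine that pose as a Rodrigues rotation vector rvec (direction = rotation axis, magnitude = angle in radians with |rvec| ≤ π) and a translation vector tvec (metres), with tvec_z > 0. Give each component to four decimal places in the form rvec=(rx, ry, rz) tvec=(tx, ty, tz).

rvec=(0.0527, 0.5905, -0.1818) tvec=(0.0164, 0.0929, 1.0081)

Intrinsics K: fx=431.8, fy=665.5, cx=311.4, cy=234.6
Marker side s = 0.223 m; corners in marker frame (Z=0):
  M0 = (-0.1115, +0.1115, 0)
  M1 = (+0.1115, +0.1115, 0)
  M2 = (+0.1115, -0.1115, 0)
  M3 = (-0.1115, -0.1115, 0)
Detected image corners:
  c0 = (289.697425, 371.321561) px
  c1 = (369.853872, 364.933154) px
  c2 = (350.941168, 210.718250) px
  c3 = (273.026695, 235.028756) px
Planar DLT: solve 8×8 A·h = b for H (H[2,2]=1):
  H  [+176.78878 +78.64188 +318.43807]
  H  [-232.42291 +648.11672 +295.95316]
  H  [-0.55357 -0.00259 +1.00000]
B = K⁻¹H; ‖b₁‖=0.992009, ‖b₂‖=0.992009; λ = 2/(‖b₁‖+‖b₂‖) = 1.008056, sign → tz>0 ⇒ λ=+1.008056
r₁ = λ·B[:,0] = (+0.81515,-0.15534,-0.55803); r₂ = λ·B[:,1] = (+0.18548,+0.98265,-0.00261)
r₃ = r₁×r₂ = (+0.54875,-0.10137,+0.82982); SVD([r₁ r₂ r₃]) → R = UVᵀ:
  R  [+0.81515 +0.18548 +0.54875]
  R  [-0.15534 +0.98265 -0.10137]
  R  [-0.55803 -0.00261 +0.82982]
t = (+0.01643, +0.09293, +1.00806) m
tr R = 2.627616; θ = arccos((tr R − 1)/2) = 0.620121 rad = 35.530°
axis k = ((R−Rᵀ)₃₂, (R−Rᵀ)₁₃, (R−Rᵀ)₂₁) / (2 sinθ) = (+0.084972, +0.952256, -0.293238)
rvec = θ·k = (+0.052693, +0.590514, -0.181843)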